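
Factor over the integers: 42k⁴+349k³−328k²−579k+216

By the rational root theorem, k = 1/3 is a root, so (3k−1) divides it; the quotient is 14k³+121k²−69k−216.
Continuing, k = −9 is a root, so (k+9) divides it; the quotient is 14k²−5k−24.
The remaining quadratic factors as (2k−3)(7k+8).

(2k−3)(3k−1)(7k+8)(k+9)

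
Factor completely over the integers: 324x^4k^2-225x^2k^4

Every term has a factor of 9x^2k^2. Then 36x^2-25k^2 = (6x)² − (5k)².

9k^2x^2(6x-5k)(6x+5k)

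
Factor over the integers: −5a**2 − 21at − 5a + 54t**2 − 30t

−(5a − 9t + 5)(a + 6t)

Group: −a(5a − 9t + 5) − 6t(5a − 9t + 5); both groups contain (5a − 9t + 5).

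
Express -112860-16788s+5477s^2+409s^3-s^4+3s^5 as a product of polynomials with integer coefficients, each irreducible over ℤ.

(3s+11)(s+9)(s-5)(s^2-8s+228)

By the rational root theorem, s = 5 is a root, giving the factor (s-5) and quotient 3s^4+14s^3+479s^2+7872s+22572.
Then s = -11/3 is a root, so (3s+11) is a factor; dividing leaves s^3+s^2+156s+2052.
Next, s = -9 is a root, so (s+9) is a factor; dividing leaves s^2-8s+228.
The quadratic s^2-8s+228 has discriminant -848 < 0 and is irreducible over ℤ.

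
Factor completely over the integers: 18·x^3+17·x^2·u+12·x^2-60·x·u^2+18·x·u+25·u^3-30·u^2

(9·x-5·u+6)·(x-u)·(2·x+5·u)

Group: 2·x·(9·x^2-14·x·u+6·x+5·u^2-6·u) + 5·u·(9·x^2-14·x·u+6·x+5·u^2-6·u); both groups contain (9·x^2-14·x·u+6·x+5·u^2-6·u), so (2·x+5·u) is a factor with cofactor 9·x^2-14·x·u+6·x+5·u^2-6·u.
The cofactor groups again: 9·x^2-14·x·u+6·x+5·u^2-6·u = 9·x·(x-u) + (-5·u+6)·(x-u); both groups contain (x-u), giving (9·x-5·u+6)·(x-u).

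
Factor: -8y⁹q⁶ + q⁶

-q⁶(2y³ - 1)(4y⁶ + 2y³ + 1)

Pull out the common factor q⁶, leaving -8y⁹ + 1.
Recognize a difference of cubes with the parts 1 and 2y³.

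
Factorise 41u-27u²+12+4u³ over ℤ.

(4u+1)(u-3)(u-4)

Testing divisors of the constant over divisors of the leading coefficient, u = -1/4 is a root, giving the factor (4u+1) and quotient u²-7u+12.
The remaining quadratic factors as (u-4)(u-3).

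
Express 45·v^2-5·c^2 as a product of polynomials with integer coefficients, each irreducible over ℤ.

Every term has a factor of 5. Then 9·v^2-c^2 = (3·v)² − (c)².

5·(3·v-c)·(3·v+c)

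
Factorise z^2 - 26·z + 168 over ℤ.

Two integers with product 168 and sum -26 are -14 and -12.

(z - 12)·(z - 14)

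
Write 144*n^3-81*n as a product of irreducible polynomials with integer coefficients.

9*n*(4*n+3)*(4*n-3)

Every term has a factor of 9*n. Then 16*n^2-9 = (4*n)² − (3)².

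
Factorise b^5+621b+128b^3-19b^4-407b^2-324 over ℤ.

By the rational root theorem, b = 4 is a root, so (b-4) is a factor; dividing leaves b^4-15b^3+68b^2-135b+81.
Then b = 9 is a root, giving the factor (b-9) and quotient b^3-6b^2+14b-9.
Continuing, b = 1 is a root, giving the factor (b-1) and quotient b^2-5b+9.
The quadratic b^2-5b+9 has discriminant -11 < 0 and is irreducible over ℤ.

(b-1)(b-4)(b-9)(b^2-5b+9)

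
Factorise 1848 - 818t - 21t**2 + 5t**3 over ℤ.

(5t - 11)(t + 12)(t - 14)

Trying the rational-root candidates, t = 14 is a root, giving the factor (t - 14) and quotient 5t**2 + 49t - 132.
The remaining quadratic factors as (t + 12)(5t - 11).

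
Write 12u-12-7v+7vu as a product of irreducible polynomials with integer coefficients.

(7v+12)(u-1)

Group as (7vu-7v) + (12u-12) = 7v(u-1) + 12(u-1).
Both groups share the factor (u-1).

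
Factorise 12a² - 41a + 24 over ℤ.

(3a - 8)(4a - 3)

Need a pair with product 12·24 = 288 and sum -41: that's -9 and -32.
Split the middle term: 12a² - 9a - 32a + 24 = 3a(4a - 3) - 8(4a - 3).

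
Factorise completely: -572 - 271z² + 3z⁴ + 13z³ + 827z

(3z - 11)(z + 13)(z - 1)(z - 4)

Among the possible rational roots, z = 1 is a root, so (z - 1) is a factor; dividing leaves 3z³ + 16z² - 255z + 572.
Continuing, z = -13 is a root, so (z + 13) is a factor; dividing leaves 3z² - 23z + 44.
The remaining quadratic factors as (3z - 11)(z - 4).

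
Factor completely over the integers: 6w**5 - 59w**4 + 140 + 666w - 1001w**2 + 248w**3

(6w + 1)(w - 1)(w - 7)(w**2 - 2w + 20)

By the rational root theorem, w = -1/6 is a root, so (6w + 1) divides it; the quotient is w**4 - 10w**3 + 43w**2 - 174w + 140.
Next, w = 7 is a root, so (w - 7) is a factor; dividing leaves w**3 - 3w**2 + 22w - 20.
Continuing, w = 1 is a root, so (w - 1) is a factor; dividing leaves w**2 - 2w + 20.
The quadratic w**2 - 2w + 20 has discriminant -76 < 0 and is irreducible over ℤ.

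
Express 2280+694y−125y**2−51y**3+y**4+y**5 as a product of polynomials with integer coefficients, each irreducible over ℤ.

Among the possible rational roots, y = 6 is a root, so (y−6) divides it; the quotient is y**4+7y**3−9y**2−179y−380.
Then y = 5 is a root, so (y−5) divides it; the quotient is y**3+12y**2+51y+76.
Then y = −4 is a root, giving the factor (y+4) and quotient y**2+8y+19.
The quadratic y**2+8y+19 has discriminant −12 < 0 and is irreducible over ℤ.

(y+4)(y−5)(y−6)(y**2+8y+19)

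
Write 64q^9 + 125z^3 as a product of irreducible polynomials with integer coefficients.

(4q^3 + 5z)(16q^6 − 20q^3z + 25z^2)

Recognize a sum of cubes with the parts 4q^3 and 5z.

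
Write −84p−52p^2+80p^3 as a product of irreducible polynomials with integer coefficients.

4p(4p+3)(5p−7)

Pull out the common factor 4p, then factor the remaining trinomial.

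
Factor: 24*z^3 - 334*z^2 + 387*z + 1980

Testing divisors of the constant over divisors of the leading coefficient, z = 12 is a root, so (z - 12) divides it; the quotient is 24*z^2 - 46*z - 165.
The remaining quadratic factors as (4*z - 15)(6*z + 11).

(4*z - 15)*(6*z + 11)*(z - 12)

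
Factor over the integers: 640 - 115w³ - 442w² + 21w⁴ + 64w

Among the possible rational roots, w = -2 is a root, so (w + 2) is a factor; dividing leaves 21w³ - 157w² - 128w + 320.
Next, w = 8 is a root, so (w - 8) is a factor; dividing leaves 21w² + 11w - 40.
The remaining quadratic factors as (3w + 5)(7w - 8).

(3w + 5)(7w - 8)(w + 2)(w - 8)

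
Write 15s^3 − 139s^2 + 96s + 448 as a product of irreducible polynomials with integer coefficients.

(3s − 8)(5s + 7)(s − 8)

By the rational root theorem, s = 8/3 is a root, so (3s − 8) divides it; the quotient is 5s^2 − 33s − 56.
The remaining quadratic factors as (5s + 7)(s − 8).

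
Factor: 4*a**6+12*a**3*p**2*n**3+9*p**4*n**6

Recognize a perfect-square trinomial with the parts 3*p**2*n**3 and 2*a**3.

(2*a**3+3*p**2*n**3)**2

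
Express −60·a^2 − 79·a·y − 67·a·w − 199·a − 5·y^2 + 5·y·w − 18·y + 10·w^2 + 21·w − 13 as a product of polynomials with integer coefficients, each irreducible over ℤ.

Group: −4·a·(15·a + y − 2·w + 1) + (−5·y − 5·w − 13)·(15·a + y − 2·w + 1); both groups contain (15·a + y − 2·w + 1).

−(15·a + y − 2·w + 1)·(4·a + 5·y + 5·w + 13)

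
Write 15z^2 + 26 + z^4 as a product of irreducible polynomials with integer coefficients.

(z^2 + 13)(z^2 + 2)

Substitute u = z^2 to get a quadratic in u, then factor.
z^2 + 13 is irreducible over ℤ (always positive, so no real roots).
z^2 + 2 is irreducible over ℤ (always positive, so no real roots).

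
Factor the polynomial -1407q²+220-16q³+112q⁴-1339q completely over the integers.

(4q+11)(4q+5)(7q-1)(q-4)

By the rational root theorem, q = 1/7 is a root, giving the factor (7q-1) and quotient 16q³-201q-220.
Then q = 4 is a root, giving the factor (q-4) and quotient 16q²+64q+55.
The remaining quadratic factors as (4q+11)(4q+5).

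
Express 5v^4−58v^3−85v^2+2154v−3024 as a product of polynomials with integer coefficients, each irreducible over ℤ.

(5v−8)(v+6)(v−7)(v−9)

Among the possible rational roots, v = 7 is a root, so (v−7) is a factor; dividing leaves 5v^3−23v^2−246v+432.
Next, v = 9 is a root, giving the factor (v−9) and quotient 5v^2+22v−48.
The remaining quadratic factors as (v+6)(5v−8).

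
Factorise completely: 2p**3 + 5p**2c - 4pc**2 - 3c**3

(p - c)(p + 3c)(2p + c)

Group: 2p(p**2 + 2pc - 3c**2) + c(p**2 + 2pc - 3c**2); both groups contain (p**2 + 2pc - 3c**2), so (2p + c) is a factor with cofactor p**2 + 2pc - 3c**2.
The cofactor groups again: p**2 + 2pc - 3c**2 = p(p + 3c) - c(p + 3c); both groups contain (p + 3c), giving (p - c)(p + 3c).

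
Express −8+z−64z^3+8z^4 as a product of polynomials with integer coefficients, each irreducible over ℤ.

(2z+1)(z−8)(4z^2−2z+1)

Group as (8z^4+z) + (−64z^3−8) = z(8z^3+1) − 8(8z^3+1).
Both groups share the factor (8z^3+1).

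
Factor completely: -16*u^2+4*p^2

Pull out the common factor 4; p^2-4*u^2 is a difference of squares.

4*(p+2*u)*(p-2*u)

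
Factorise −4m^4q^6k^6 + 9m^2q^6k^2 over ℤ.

Every term has a factor of m^2q^6k^2; factoring it out leaves −4m^2k^4 + 9.
Recognize a difference of squares with the parts 3 and 2mk^2.

−k^2m^2q^6(2mk^2 + 3)(2mk^2 − 3)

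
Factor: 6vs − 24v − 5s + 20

(6v − 5)(s − 4)

Group as (6vs − 24v) + (−5s + 20) = 6v(s − 4) − 5(s − 4).
Both groups share the factor (s − 4).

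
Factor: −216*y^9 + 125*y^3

Factor out y^3 first: what remains is −216*y^6 + 125.
Recognize a difference of cubes with the parts 5 and 6*y^2.

−y^3*(6*y^2 − 5)*(36*y^4 + 30*y^2 + 25)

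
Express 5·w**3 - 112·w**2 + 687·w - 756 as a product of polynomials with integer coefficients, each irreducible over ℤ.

Trying the rational-root candidates, w = 12 is a root, giving the factor (w - 12) and quotient 5·w**2 - 52·w + 63.
The remaining quadratic factors as (5·w - 7)(w - 9).

(5·w - 7)·(w - 12)·(w - 9)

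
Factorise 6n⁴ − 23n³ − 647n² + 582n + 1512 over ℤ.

(6n + 7)(n + 9)(n − 12)(n − 2)

Testing divisors of the constant over divisors of the leading coefficient, n = −9 is a root, giving the factor (n + 9) and quotient 6n³ − 77n² + 46n + 168.
Then n = 12 is a root, giving the factor (n − 12) and quotient 6n² − 5n − 14.
The remaining quadratic factors as (6n + 7)(n − 2).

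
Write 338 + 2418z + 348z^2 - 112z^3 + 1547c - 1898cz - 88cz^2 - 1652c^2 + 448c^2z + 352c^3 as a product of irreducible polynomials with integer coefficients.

Group: 4c(88c^2 + 68cz - 127c - 56z^2 - 190z - 26) + (2z - 13)(88c^2 + 68cz - 127c - 56z^2 - 190z - 26); both groups contain (88c^2 + 68cz - 127c - 56z^2 - 190z - 26), so (4c + 2z - 13) is a factor with cofactor 88c^2 + 68cz - 127c - 56z^2 - 190z - 26.
The cofactor groups again: 88c^2 + 68cz - 127c - 56z^2 - 190z - 26 = 8c(11c + 14z + 2) + (-4z - 13)(11c + 14z + 2); both groups contain (11c + 14z + 2), giving (8c - 4z - 13)(11c + 14z + 2).

(11c + 14z + 2)(4c + 2z - 13)(8c - 4z - 13)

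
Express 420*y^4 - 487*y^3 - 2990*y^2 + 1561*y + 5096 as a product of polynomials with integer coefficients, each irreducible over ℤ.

By the rational root theorem, y = 8/3 is a root, giving the factor (3*y - 8) and quotient 140*y^3 + 211*y^2 - 434*y - 637.
Next, y = -7/5 is a root, so (5*y + 7) is a factor; dividing leaves 28*y^2 + 3*y - 91.
The remaining quadratic factors as (7*y + 13)(4*y - 7).

(3*y - 8)*(4*y - 7)*(5*y + 7)*(7*y + 13)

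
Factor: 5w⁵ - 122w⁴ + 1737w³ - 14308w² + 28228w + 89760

Among the possible rational roots, w = 11 is a root, giving the factor (w - 11) and quotient 5w⁴ - 67w³ + 1000w² - 3308w - 8160.
Continuing, w = -8/5 is a root, so (5w + 8) is a factor; dividing leaves w³ - 15w² + 224w - 1020.
Then w = 6 is a root, giving the factor (w - 6) and quotient w² - 9w + 170.
The quadratic w² - 9w + 170 has discriminant -599 < 0 and is irreducible over ℤ.

(5w + 8)(w - 11)(w - 6)(w² - 9w + 170)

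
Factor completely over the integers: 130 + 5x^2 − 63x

(5x − 13)(x − 10)

Need a pair with product 5·130 = 650 and sum −63: that's −13 and −50.
Split the middle term: 5x^2 − 13x − 50x + 130 = x(5x − 13) − 10(5x − 13).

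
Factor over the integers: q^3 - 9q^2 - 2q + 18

Group as (q^3 - 2q) + (-9q^2 + 18) = q(q^2 - 2) - 9(q^2 - 2).
Both groups share the factor (q^2 - 2).

(q - 9)(q^2 - 2)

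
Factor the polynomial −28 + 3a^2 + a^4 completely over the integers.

Substitute u = a^2 to get a quadratic in u, then factor.
a^2 + 7 is irreducible over ℤ (always positive, so no real roots).
a^2 − 4 is a difference of squares.

(a + 2)(a − 2)(a^2 + 7)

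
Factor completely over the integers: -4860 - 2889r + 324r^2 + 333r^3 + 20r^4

(4r + 9)(5r + 12)(r + 15)(r - 3)

By the rational root theorem, r = -9/4 is a root, so (4r + 9) divides it; the quotient is 5r^3 + 72r^2 - 81r - 540.
Next, r = -12/5 is a root, so (5r + 12) is a factor; dividing leaves r^2 + 12r - 45.
The remaining quadratic factors as (r + 15)(r - 3).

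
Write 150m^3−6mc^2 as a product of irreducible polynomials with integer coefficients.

Pull out the common factor 6m; 25m^2−c^2 is a difference of squares.

6m(5m−c)(5m+c)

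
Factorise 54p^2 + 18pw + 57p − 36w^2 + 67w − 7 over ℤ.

(6p − 4w + 7)(9p + 9w − 1)

Group: 9p(6p − 4w + 7) + (9w − 1)(6p − 4w + 7); both groups contain (6p − 4w + 7).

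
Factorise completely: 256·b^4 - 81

(4·b)⁴ − (3)⁴ = ((4·b)² − (3)²)((4·b)² + (3)²); the first factor splits again, the second (16·b^2 + 9) is irreducible.

(4·b + 3)·(4·b - 3)·(16·b^2 + 9)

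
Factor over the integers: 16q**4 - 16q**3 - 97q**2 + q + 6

(4q + 1)(4q - 1)(q + 2)(q - 3)

Trying the rational-root candidates, q = -2 is a root, so (q + 2) divides it; the quotient is 16q**3 - 48q**2 - q + 3.
Next, q = 1/4 is a root, so (4q - 1) divides it; the quotient is 4q**2 - 11q - 3.
The remaining quadratic factors as (q - 3)(4q + 1).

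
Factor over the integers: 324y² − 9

Pull out the common factor 9; 36y² − 1 is a difference of squares.

9(6y + 1)(6y − 1)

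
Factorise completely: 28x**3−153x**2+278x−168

(4x−7)(7x−12)(x−2)

Among the possible rational roots, x = 2 is a root, giving the factor (x−2) and quotient 28x**2−97x+84.
The remaining quadratic factors as (4x−7)(7x−12).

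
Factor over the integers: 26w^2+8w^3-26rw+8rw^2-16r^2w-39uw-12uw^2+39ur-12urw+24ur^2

(3u-2w)(8r+4w+13)(r-w)

Group: 8r(3ur-3uw-2rw+2w^2) + (4w+13)(3ur-3uw-2rw+2w^2); both groups contain (3ur-3uw-2rw+2w^2), so (8r+4w+13) is a factor with cofactor 3ur-3uw-2rw+2w^2.
The cofactor groups again: 3ur-3uw-2rw+2w^2 = r(3u-2w) - w(3u-2w); both groups contain (3u-2w), giving (r-w)(3u-2w).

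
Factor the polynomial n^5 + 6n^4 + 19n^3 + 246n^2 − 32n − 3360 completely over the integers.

Trying the rational-root candidates, n = 3 is a root, so (n − 3) divides it; the quotient is n^4 + 9n^3 + 46n^2 + 384n + 1120.
Continuing, n = −7 is a root, giving the factor (n + 7) and quotient n^3 + 2n^2 + 32n + 160.
Continuing, n = −4 is a root, so (n + 4) divides it; the quotient is n^2 − 2n + 40.
The quadratic n^2 − 2n + 40 has discriminant −156 < 0 and is irreducible over ℤ.

(n + 4)(n + 7)(n − 3)(n^2 − 2n + 40)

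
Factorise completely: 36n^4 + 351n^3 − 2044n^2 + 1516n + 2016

Among the possible rational roots, n = −2/3 is a root, so (3n + 2) is a factor; dividing leaves 12n^3 + 109n^2 − 754n + 1008.
Next, n = 9/4 is a root, so (4n − 9) divides it; the quotient is 3n^2 + 34n − 112.
The remaining quadratic factors as (3n − 8)(n + 14).

(3n + 2)(3n − 8)(4n − 9)(n + 14)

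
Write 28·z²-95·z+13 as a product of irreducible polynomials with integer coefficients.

(4·z-13)·(7·z-1)

Need a pair with product 28·13 = 364 and sum -95: that's -4 and -91.
Split the middle term: 28·z²-4·z - 91·z+13 = 4·z·(7·z-1) - 13·(7·z-1).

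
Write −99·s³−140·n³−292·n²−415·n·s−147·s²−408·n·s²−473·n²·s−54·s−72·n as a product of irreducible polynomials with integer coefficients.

Group: 5·n·(−28·n²−33·n·s−8·n−9·s²−6·s) + (11·s+9)·(−28·n²−33·n·s−8·n−9·s²−6·s); both groups contain (−28·n²−33·n·s−8·n−9·s²−6·s), so (5·n+11·s+9) is a factor with cofactor −28·n²−33·n·s−8·n−9·s²−6·s.
The cofactor groups again: −28·n²−33·n·s−8·n−9·s²−6·s = −7·n·(4·n+3·s) + (−3·s−2)·(4·n+3·s); both groups contain (4·n+3·s), giving −(7·n+3·s+2)·(4·n+3·s).

−(4·n+3·s)·(5·n+11·s+9)·(7·n+3·s+2)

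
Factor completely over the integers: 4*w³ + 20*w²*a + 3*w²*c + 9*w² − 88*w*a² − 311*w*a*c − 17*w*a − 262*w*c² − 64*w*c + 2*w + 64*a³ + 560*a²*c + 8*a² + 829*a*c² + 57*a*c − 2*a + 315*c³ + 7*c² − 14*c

(4*w − 8*a − 5*c + 1)*(w − a − 7*c)*(w + 8*a + 9*c + 2)

Group: w*(4*w² − 12*w*a − 33*w*c + w + 8*a² + 61*a*c − a + 35*c² − 7*c) + (8*a + 9*c + 2)*(4*w² − 12*w*a − 33*w*c + w + 8*a² + 61*a*c − a + 35*c² − 7*c); both groups contain (4*w² − 12*w*a − 33*w*c + w + 8*a² + 61*a*c − a + 35*c² − 7*c), so (w + 8*a + 9*c + 2) is a factor with cofactor 4*w² − 12*w*a − 33*w*c + w + 8*a² + 61*a*c − a + 35*c² − 7*c.
The cofactor groups again: 4*w² − 12*w*a − 33*w*c + w + 8*a² + 61*a*c − a + 35*c² − 7*c = 4*w*(w − a − 7*c) + (−8*a − 5*c + 1)*(w − a − 7*c); both groups contain (w − a − 7*c), giving (4*w − 8*a − 5*c + 1)*(w − a − 7*c).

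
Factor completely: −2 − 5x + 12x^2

Need a pair with product 12·(−2) = −24 and sum −5: that's 3 and −8.
Split the middle term: 12x^2 + 3x − 8x − 2 = 3x(4x + 1) − 2(4x + 1).

(3x − 2)(4x + 1)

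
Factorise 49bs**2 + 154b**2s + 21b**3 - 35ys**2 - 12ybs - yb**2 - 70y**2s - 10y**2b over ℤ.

-(5y - 7b)(2y + 3b + s)(b + 7s)

Group: b(-10y**2 - yb - 5ys + 21b**2 + 7bs) + 7s(-10y**2 - yb - 5ys + 21b**2 + 7bs); both groups contain (-10y**2 - yb - 5ys + 21b**2 + 7bs), so (b + 7s) is a factor with cofactor -10y**2 - yb - 5ys + 21b**2 + 7bs.
The cofactor groups again: -10y**2 - yb - 5ys + 21b**2 + 7bs = -2y(5y - 7b) + (-3b - s)(5y - 7b); both groups contain (5y - 7b), giving -(2y + 3b + s)(5y - 7b).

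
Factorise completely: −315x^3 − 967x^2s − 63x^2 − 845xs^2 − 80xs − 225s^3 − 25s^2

−(7x + 5s)(9x + 5s)(5x + 9s + 1)

Group: 7x(−45x^2 − 106xs − 9x − 45s^2 − 5s) + 5s(−45x^2 − 106xs − 9x − 45s^2 − 5s); both groups contain (−45x^2 − 106xs − 9x − 45s^2 − 5s), so (7x + 5s) is a factor with cofactor −45x^2 − 106xs − 9x − 45s^2 − 5s.
The cofactor groups again: −45x^2 − 106xs − 9x − 45s^2 − 5s = −5x(9x + 5s) + (−9s − 1)(9x + 5s); both groups contain (9x + 5s), giving −(5x + 9s + 1)(9x + 5s).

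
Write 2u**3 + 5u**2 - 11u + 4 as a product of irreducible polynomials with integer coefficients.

Trying the rational-root candidates, u = -4 is a root, so (u + 4) divides it; the quotient is 2u**2 - 3u + 1.
The remaining quadratic factors as (u - 1)(2u - 1).

(2u - 1)(u + 4)(u - 1)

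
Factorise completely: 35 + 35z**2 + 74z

(5z + 7)(7z + 5)

Need a pair with product 35·35 = 1225 and sum 74: that's 49 and 25.
Split the middle term: 35z**2 + 49z + 25z + 35 = 7z(5z + 7) + 5(5z + 7).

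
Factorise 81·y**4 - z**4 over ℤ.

Difference of squares twice: with A = 3·y and B = z, A⁴ − B⁴ = (A² − B²)(A² + B²), and A² − B² factors again.

(3·y + z)·(3·y - z)·(9·y**2 + z**2)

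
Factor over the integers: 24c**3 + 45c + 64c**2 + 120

Group as (24c**3 + 45c) + (64c**2 + 120) = 3c(8c**2 + 15) + 8(8c**2 + 15).
Both groups share the factor (8c**2 + 15).

(3c + 8)(8c**2 + 15)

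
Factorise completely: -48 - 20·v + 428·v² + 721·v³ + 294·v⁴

Among the possible rational roots, v = 2/7 is a root, so (7·v - 2) divides it; the quotient is 42·v³ + 115·v² + 94·v + 24.
Then v = -2/3 is a root, so (3·v + 2) is a factor; dividing leaves 14·v² + 29·v + 12.
The remaining quadratic factors as (7·v + 4)(2·v + 3).

(2·v + 3)·(3·v + 2)·(7·v + 4)·(7·v - 2)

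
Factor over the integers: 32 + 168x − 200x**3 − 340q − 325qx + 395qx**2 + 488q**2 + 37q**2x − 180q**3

−(4q − 5x − 4)(5q + 8x − 8)(9q − 5x − 1)

Group: 4q(−45q**2 − 47qx + 77q + 40x**2 − 32x − 8) + (−5x − 4)(−45q**2 − 47qx + 77q + 40x**2 − 32x − 8); both groups contain (−45q**2 − 47qx + 77q + 40x**2 − 32x − 8), so (4q − 5x − 4) is a factor with cofactor −45q**2 − 47qx + 77q + 40x**2 − 32x − 8.
The cofactor groups again: −45q**2 − 47qx + 77q + 40x**2 − 32x − 8 = −9q(5q + 8x − 8) + (5x + 1)(5q + 8x − 8); both groups contain (5q + 8x − 8), giving −(9q − 5x − 1)(5q + 8x − 8).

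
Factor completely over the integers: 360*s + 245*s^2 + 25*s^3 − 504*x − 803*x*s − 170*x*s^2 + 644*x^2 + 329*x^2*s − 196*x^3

Group: 7*x*(−28*x^2 + 27*x*s + 56*x − 5*s^2 − 40*s) + (−5*s − 9)*(−28*x^2 + 27*x*s + 56*x − 5*s^2 − 40*s); both groups contain (−28*x^2 + 27*x*s + 56*x − 5*s^2 − 40*s), so (7*x − 5*s − 9) is a factor with cofactor −28*x^2 + 27*x*s + 56*x − 5*s^2 − 40*s.
The cofactor groups again: −28*x^2 + 27*x*s + 56*x − 5*s^2 − 40*s = −7*x*(4*x − s − 8) + 5*s*(4*x − s − 8); both groups contain (4*x − s − 8), giving −(7*x − 5*s)*(4*x − s − 8).

−(7*x − 5*s)*(7*x − 5*s − 9)*(4*x − s − 8)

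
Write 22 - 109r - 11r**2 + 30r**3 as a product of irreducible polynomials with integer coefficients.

(5r - 1)(6r + 11)(r - 2)

By the rational root theorem, r = 2 is a root, so (r - 2) divides it; the quotient is 30r**2 + 49r - 11.
The remaining quadratic factors as (5r - 1)(6r + 11).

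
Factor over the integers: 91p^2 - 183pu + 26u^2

Group: 13p(7p - 13u) - 2u(7p - 13u); both groups contain (7p - 13u).

(13p - 2u)(7p - 13u)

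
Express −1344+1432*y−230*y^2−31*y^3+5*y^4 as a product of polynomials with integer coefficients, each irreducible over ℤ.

(5*y−6)*(y+7)*(y−4)*(y−8)

Trying the rational-root candidates, y = 6/5 is a root, giving the factor (5*y−6) and quotient y^3−5*y^2−52*y+224.
Continuing, y = 8 is a root, giving the factor (y−8) and quotient y^2+3*y−28.
The remaining quadratic factors as (y+7)(y−4).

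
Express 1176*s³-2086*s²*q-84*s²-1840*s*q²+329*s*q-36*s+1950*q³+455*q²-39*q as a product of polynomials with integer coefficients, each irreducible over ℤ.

(14*s-10*q-3)*(7*s-15*q+1)*(12*s+13*q)

Group: 7*s*(168*s²+62*s*q-36*s-130*q²-39*q) + (-15*q+1)*(168*s²+62*s*q-36*s-130*q²-39*q); both groups contain (168*s²+62*s*q-36*s-130*q²-39*q), so (7*s-15*q+1) is a factor with cofactor 168*s²+62*s*q-36*s-130*q²-39*q.
The cofactor groups again: 168*s²+62*s*q-36*s-130*q²-39*q = 14*s*(12*s+13*q) + (-10*q-3)*(12*s+13*q); both groups contain (12*s+13*q), giving (14*s-10*q-3)*(12*s+13*q).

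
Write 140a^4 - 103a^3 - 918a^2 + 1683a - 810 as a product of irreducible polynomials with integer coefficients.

Trying the rational-root candidates, a = 6/5 is a root, so (5a - 6) divides it; the quotient is 28a^3 + 13a^2 - 168a + 135.
Next, a = 9/7 is a root, so (7a - 9) divides it; the quotient is 4a^2 + 7a - 15.
The remaining quadratic factors as (4a - 5)(a + 3).

(4a - 5)(5a - 6)(7a - 9)(a + 3)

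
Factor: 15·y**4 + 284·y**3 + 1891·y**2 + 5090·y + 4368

(3·y + 13)·(5·y + 8)·(y + 6)·(y + 7)

By the rational root theorem, y = −7 is a root, giving the factor (y + 7) and quotient 15·y**3 + 179·y**2 + 638·y + 624.
Next, y = −8/5 is a root, so (5·y + 8) is a factor; dividing leaves 3·y**2 + 31·y + 78.
The remaining quadratic factors as (y + 6)(3·y + 13).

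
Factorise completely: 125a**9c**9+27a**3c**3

Every term has a factor of a**3c**3; factoring it out leaves 125a**6c**6+27.
Recognize a sum of cubes with the parts 5a**2c**2 and 3.

a**3c**3(5a**2c**2+3)(25a**4c**4-15a**2c**2+9)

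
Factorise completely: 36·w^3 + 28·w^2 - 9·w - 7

(2·w + 1)·(2·w - 1)·(9·w + 7)

Group as (36·w^3 - 9·w) + (28·w^2 - 7) = 9·w·(4·w^2 - 1) + 7·(4·w^2 - 1).
Both groups share the factor (4·w^2 - 1).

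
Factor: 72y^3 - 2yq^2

2y(6y - q)(6y + q)

Pull out the common factor 2y; 36y^2 - q^2 is a difference of squares.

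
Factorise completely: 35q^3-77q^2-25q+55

Group as (35q^3-25q) + (-77q^2+55) = 5q(7q^2-5) - 11(7q^2-5).
Both groups share the factor (7q^2-5).

(5q-11)(7q^2-5)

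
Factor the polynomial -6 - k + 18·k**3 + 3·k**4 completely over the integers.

Group as (3·k**4 - k) + (18·k**3 - 6) = k·(3·k**3 - 1) + 6·(3·k**3 - 1).
Both groups share the factor (3·k**3 - 1).

(k + 6)·(3·k**3 - 1)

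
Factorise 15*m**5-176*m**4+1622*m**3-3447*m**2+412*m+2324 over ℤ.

(3*m+2)*(5*m-7)*(m-2)*(m**2-9*m+83)

Trying the rational-root candidates, m = -2/3 is a root, so (3*m+2) is a factor; dividing leaves 5*m**4-62*m**3+582*m**2-1537*m+1162.
Continuing, m = 7/5 is a root, giving the factor (5*m-7) and quotient m**3-11*m**2+101*m-166.
Next, m = 2 is a root, so (m-2) divides it; the quotient is m**2-9*m+83.
The quadratic m**2-9*m+83 has discriminant -251 < 0 and is irreducible over ℤ.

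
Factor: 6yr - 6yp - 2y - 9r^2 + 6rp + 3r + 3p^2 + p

Group: 2y(3r - 3p - 1) + (-3r - p)(3r - 3p - 1); both groups contain (3r - 3p - 1).

(3r - 3p - 1)(2y - 3r - p)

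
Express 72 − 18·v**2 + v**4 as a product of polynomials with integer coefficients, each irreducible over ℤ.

Substitute u = v**2 to get a quadratic in u, then factor.
v**2 − 12 is irreducible over ℤ (12 is not a perfect square).
v**2 − 6 is irreducible over ℤ (6 is not a perfect square).

(v**2 − 12)·(v**2 − 6)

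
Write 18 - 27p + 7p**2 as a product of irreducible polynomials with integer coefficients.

(7p - 6)(p - 3)

Need a pair with product 7·18 = 126 and sum -27: that's -21 and -6.
Split the middle term: 7p**2 - 21p - 6p + 18 = 7p(p - 3) - 6(p - 3).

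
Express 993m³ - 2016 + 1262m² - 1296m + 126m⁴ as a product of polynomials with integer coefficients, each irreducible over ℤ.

(3m + 4)(6m - 7)(7m + 12)(m + 6)

Among the possible rational roots, m = -6 is a root, so (m + 6) divides it; the quotient is 126m³ + 237m² - 160m - 336.
Continuing, m = -4/3 is a root, giving the factor (3m + 4) and quotient 42m² + 23m - 84.
The remaining quadratic factors as (7m + 12)(6m - 7).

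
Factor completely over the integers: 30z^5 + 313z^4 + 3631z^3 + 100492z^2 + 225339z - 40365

By the rational root theorem, z = 1/6 is a root, so (6z - 1) divides it; the quotient is 5z^4 + 53z^3 + 614z^2 + 16851z + 40365.
Continuing, z = -15 is a root, giving the factor (z + 15) and quotient 5z^3 - 22z^2 + 944z + 2691.
Continuing, z = -13/5 is a root, giving the factor (5z + 13) and quotient z^2 - 7z + 207.
The quadratic z^2 - 7z + 207 has discriminant -779 < 0 and is irreducible over ℤ.

(5z + 13)(6z - 1)(z + 15)(z^2 - 7z + 207)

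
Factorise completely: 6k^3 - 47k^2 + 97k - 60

By the rational root theorem, k = 5 is a root, giving the factor (k - 5) and quotient 6k^2 - 17k + 12.
The remaining quadratic factors as (3k - 4)(2k - 3).

(2k - 3)(3k - 4)(k - 5)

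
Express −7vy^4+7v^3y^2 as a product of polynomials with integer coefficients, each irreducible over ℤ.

Pull out the common factor 7vy^2; v^2−y^2 is a difference of squares.

7vy^2(v+y)(v−y)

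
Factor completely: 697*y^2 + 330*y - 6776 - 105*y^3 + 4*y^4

Trying the rational-root candidates, y = 14 is a root, so (y - 14) divides it; the quotient is 4*y^3 - 49*y^2 + 11*y + 484.
Then y = 4 is a root, giving the factor (y - 4) and quotient 4*y^2 - 33*y - 121.
The remaining quadratic factors as (4*y + 11)(y - 11).

(4*y + 11)*(y - 11)*(y - 14)*(y - 4)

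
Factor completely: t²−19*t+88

Two integers with product 88 and sum −19 are −11 and −8.

(t−11)*(t−8)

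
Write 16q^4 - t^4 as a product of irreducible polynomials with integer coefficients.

(2q + t)(2q - t)(4q^2 + t^2)

Difference of squares twice: with A = 2q and B = t, A⁴ − B⁴ = (A² − B²)(A² + B²), and A² − B² factors again.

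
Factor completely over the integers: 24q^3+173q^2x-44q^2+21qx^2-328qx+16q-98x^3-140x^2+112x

Group: 8q(3q^2+19qx-4q-14x^2-28x) + (7x-4)(3q^2+19qx-4q-14x^2-28x); both groups contain (3q^2+19qx-4q-14x^2-28x), so (8q+7x-4) is a factor with cofactor 3q^2+19qx-4q-14x^2-28x.
The cofactor groups again: 3q^2+19qx-4q-14x^2-28x = q(3q-2x-4) + 7x(3q-2x-4); both groups contain (3q-2x-4), giving (q+7x)(3q-2x-4).

(3q-2x-4)(8q+7x-4)(q+7x)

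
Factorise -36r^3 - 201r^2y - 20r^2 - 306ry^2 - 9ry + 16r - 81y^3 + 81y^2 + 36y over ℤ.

-(4r + 9y)(9r + 3y - 4)(r + 3y + 1)

Group: 4r(-9r^2 - 30ry - 5r - 9y^2 + 9y + 4) + 9y(-9r^2 - 30ry - 5r - 9y^2 + 9y + 4); both groups contain (-9r^2 - 30ry - 5r - 9y^2 + 9y + 4), so (4r + 9y) is a factor with cofactor -9r^2 - 30ry - 5r - 9y^2 + 9y + 4.
The cofactor groups again: -9r^2 - 30ry - 5r - 9y^2 + 9y + 4 = -r(9r + 3y - 4) + (-3y - 1)(9r + 3y - 4); both groups contain (9r + 3y - 4), giving -(r + 3y + 1)(9r + 3y - 4).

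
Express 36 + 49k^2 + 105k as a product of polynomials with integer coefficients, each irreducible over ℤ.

(7k + 12)(7k + 3)

Need a pair with product 49·36 = 1764 and sum 105: that's 21 and 84.
Split the middle term: 49k^2 + 21k + 84k + 36 = 7k(7k + 3) + 12(7k + 3).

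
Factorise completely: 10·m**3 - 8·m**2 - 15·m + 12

Group as (10·m**3 - 15·m) + (-8·m**2 + 12) = 5·m·(2·m**2 - 3) - 4·(2·m**2 - 3).
Both groups share the factor (2·m**2 - 3).

(5·m - 4)·(2·m**2 - 3)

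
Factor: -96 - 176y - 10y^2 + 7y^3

(7y + 4)(y + 4)(y - 6)

Among the possible rational roots, y = -4 is a root, so (y + 4) divides it; the quotient is 7y^2 - 38y - 24.
The remaining quadratic factors as (y - 6)(7y + 4).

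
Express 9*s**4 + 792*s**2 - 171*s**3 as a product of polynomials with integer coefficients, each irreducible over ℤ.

9*s**2*(s - 11)*(s - 8)

Pull out the common factor 9*s**2, then factor the remaining trinomial.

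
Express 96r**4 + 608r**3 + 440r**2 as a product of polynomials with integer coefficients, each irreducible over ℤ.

8r**2(2r + 11)(6r + 5)

Pull out the common factor 8r**2, then factor the remaining trinomial.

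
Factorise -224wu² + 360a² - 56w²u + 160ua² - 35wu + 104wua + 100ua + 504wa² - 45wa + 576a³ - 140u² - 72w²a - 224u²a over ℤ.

Group: 8w(-7wu - 9wa - 28u² + 20ua + 72a²) + (8a + 5)(-7wu - 9wa - 28u² + 20ua + 72a²); both groups contain (-7wu - 9wa - 28u² + 20ua + 72a²), so (8w + 8a + 5) is a factor with cofactor -7wu - 9wa - 28u² + 20ua + 72a².
The cofactor groups again: -7wu - 9wa - 28u² + 20ua + 72a² = -7u(w + 4u - 8a) - 9a(w + 4u - 8a); both groups contain (w + 4u - 8a), giving -(7u + 9a)(w + 4u - 8a).

-(w + 4u - 8a)(8w + 8a + 5)(7u + 9a)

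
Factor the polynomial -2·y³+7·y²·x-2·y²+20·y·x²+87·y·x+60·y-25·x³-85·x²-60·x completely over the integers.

-(y-5·x-5)·(y-x)·(2·y+5·x+12)

Group: y·(-2·y²+5·y·x-2·y+25·x²+85·x+60) - x·(-2·y²+5·y·x-2·y+25·x²+85·x+60); both groups contain (-2·y²+5·y·x-2·y+25·x²+85·x+60), so (y-x) is a factor with cofactor -2·y²+5·y·x-2·y+25·x²+85·x+60.
The cofactor groups again: -2·y²+5·y·x-2·y+25·x²+85·x+60 = -y·(2·y+5·x+12) + (5·x+5)·(2·y+5·x+12); both groups contain (2·y+5·x+12), giving -(y-5·x-5)·(2·y+5·x+12).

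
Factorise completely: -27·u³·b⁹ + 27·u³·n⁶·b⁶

Every term has a factor of 27·u³·b⁶; factoring it out leaves n⁶ - b³.
Recognize a difference of cubes with the parts n² and b.

27·b⁶·u³·(n² - b)·(n⁴ + n²·b + b²)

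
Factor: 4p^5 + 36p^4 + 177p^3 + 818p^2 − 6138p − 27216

(2p + 7)(2p − 9)(p + 8)(p^2 + 2p + 54)

Trying the rational-root candidates, p = −8 is a root, so (p + 8) is a factor; dividing leaves 4p^4 + 4p^3 + 145p^2 − 342p − 3402.
Continuing, p = 9/2 is a root, so (2p − 9) is a factor; dividing leaves 2p^3 + 11p^2 + 122p + 378.
Next, p = −7/2 is a root, giving the factor (2p + 7) and quotient p^2 + 2p + 54.
The quadratic p^2 + 2p + 54 has discriminant −212 < 0 and is irreducible over ℤ.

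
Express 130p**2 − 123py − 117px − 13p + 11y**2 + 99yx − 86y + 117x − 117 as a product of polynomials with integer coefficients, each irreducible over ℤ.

(10p − y − 9x + 9)(13p − 11y − 13)

Group: 13p(10p − y − 9x + 9) + (−11y − 13)(10p − y − 9x + 9); both groups contain (10p − y − 9x + 9).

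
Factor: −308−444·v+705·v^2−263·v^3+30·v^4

By the rational root theorem, v = −2/5 is a root, so (5·v+2) is a factor; dividing leaves 6·v^3−55·v^2+163·v−154.
Next, v = 2 is a root, giving the factor (v−2) and quotient 6·v^2−43·v+77.
The remaining quadratic factors as (3·v−11)(2·v−7).

(2·v−7)·(3·v−11)·(5·v+2)·(v−2)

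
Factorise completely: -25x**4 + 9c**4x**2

Every term has a factor of x**2; factoring it out leaves 9c**4 - 25x**2.
Recognize a difference of squares with the parts 3c**2 and 5x.

x**2(3c**2 + 5x)(3c**2 - 5x)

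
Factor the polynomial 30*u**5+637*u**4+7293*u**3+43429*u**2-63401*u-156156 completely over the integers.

By the rational root theorem, u = -7/5 is a root, so (5*u+7) is a factor; dividing leaves 6*u**4+119*u**3+1292*u**2+6877*u-22308.
Then u = -12 is a root, so (u+12) divides it; the quotient is 6*u**3+47*u**2+728*u-1859.
Next, u = 13/6 is a root, giving the factor (6*u-13) and quotient u**2+10*u+143.
The quadratic u**2+10*u+143 has discriminant -472 < 0 and is irreducible over ℤ.

(5*u+7)*(6*u-13)*(u+12)*(u**2+10*u+143)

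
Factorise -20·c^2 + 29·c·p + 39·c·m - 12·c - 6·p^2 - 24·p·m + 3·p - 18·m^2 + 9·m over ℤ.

-(4·c - p - 3·m)·(5·c - 6·p - 6·m + 3)

Group: -4·c·(5·c - 6·p - 6·m + 3) + (p + 3·m)·(5·c - 6·p - 6·m + 3); both groups contain (5·c - 6·p - 6·m + 3).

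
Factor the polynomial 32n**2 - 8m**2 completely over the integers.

Factor out 8, leaving 4n**2 - m**2, which is a difference of two squares.

8(2n - m)(2n + m)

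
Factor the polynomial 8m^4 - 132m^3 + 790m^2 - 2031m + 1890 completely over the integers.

(2m - 5)(2m - 7)(2m - 9)(m - 6)

Trying the rational-root candidates, m = 5/2 is a root, so (2m - 5) divides it; the quotient is 4m^3 - 56m^2 + 255m - 378.
Continuing, m = 9/2 is a root, giving the factor (2m - 9) and quotient 2m^2 - 19m + 42.
The remaining quadratic factors as (2m - 7)(m - 6).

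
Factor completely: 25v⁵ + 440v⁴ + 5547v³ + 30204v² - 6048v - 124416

(5v + 12)(5v - 9)(v + 8)(v² + 9v + 144)

Trying the rational-root candidates, v = -8 is a root, giving the factor (v + 8) and quotient 25v⁴ + 240v³ + 3627v² + 1188v - 15552.
Then v = -12/5 is a root, so (5v + 12) is a factor; dividing leaves 5v³ + 36v² + 639v - 1296.
Next, v = 9/5 is a root, giving the factor (5v - 9) and quotient v² + 9v + 144.
The quadratic v² + 9v + 144 has discriminant -495 < 0 and is irreducible over ℤ.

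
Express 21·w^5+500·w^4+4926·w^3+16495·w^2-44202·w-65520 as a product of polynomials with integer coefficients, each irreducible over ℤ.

By the rational root theorem, w = -10 is a root, so (w+10) divides it; the quotient is 21·w^4+290·w^3+2026·w^2-3765·w-6552.
Next, w = -8/7 is a root, so (7·w+8) divides it; the quotient is 3·w^3+38·w^2+246·w-819.
Then w = 7/3 is a root, so (3·w-7) divides it; the quotient is w^2+15·w+117.
The quadratic w^2+15·w+117 has discriminant -243 < 0 and is irreducible over ℤ.

(3·w-7)·(7·w+8)·(w+10)·(w^2+15·w+117)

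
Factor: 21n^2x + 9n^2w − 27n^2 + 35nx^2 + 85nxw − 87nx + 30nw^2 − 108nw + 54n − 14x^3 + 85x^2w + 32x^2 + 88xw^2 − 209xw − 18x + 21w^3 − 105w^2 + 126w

Group: 7x(3n^2 + 5nx + 10nw − 6n − 2x^2 + 13xw + 2x + 7w^2 − 14w) + (3w − 9)(3n^2 + 5nx + 10nw − 6n − 2x^2 + 13xw + 2x + 7w^2 − 14w); both groups contain (3n^2 + 5nx + 10nw − 6n − 2x^2 + 13xw + 2x + 7w^2 − 14w), so (7x + 3w − 9) is a factor with cofactor 3n^2 + 5nx + 10nw − 6n − 2x^2 + 13xw + 2x + 7w^2 − 14w.
The cofactor groups again: 3n^2 + 5nx + 10nw − 6n − 2x^2 + 13xw + 2x + 7w^2 − 14w = 3n(n + 2x + w − 2) + (−x + 7w)(n + 2x + w − 2); both groups contain (n + 2x + w − 2), giving (3n − x + 7w)(n + 2x + w − 2).

(3n − x + 7w)(7x + 3w − 9)(n + 2x + w − 2)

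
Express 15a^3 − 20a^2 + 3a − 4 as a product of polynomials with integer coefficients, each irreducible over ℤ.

(3a − 4)(5a^2 + 1)

Group as (15a^3 + 3a) + (−20a^2 − 4) = 3a(5a^2 + 1) − 4(5a^2 + 1).
Both groups share the factor (5a^2 + 1).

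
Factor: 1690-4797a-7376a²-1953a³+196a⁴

(4a-1)(7a+10)(7a+13)(a-13)

Testing divisors of the constant over divisors of the leading coefficient, a = -10/7 is a root, so (7a+10) divides it; the quotient is 28a³-319a²-598a+169.
Next, a = 13 is a root, giving the factor (a-13) and quotient 28a²+45a-13.
The remaining quadratic factors as (7a+13)(4a-1).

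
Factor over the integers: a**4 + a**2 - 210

Substitute u = a**2 to get a quadratic in u, then factor.
a**2 + 15 is irreducible over ℤ (always positive, so no real roots).
a**2 - 14 is irreducible over ℤ (14 is not a perfect square).

(a**2 + 15)(a**2 - 14)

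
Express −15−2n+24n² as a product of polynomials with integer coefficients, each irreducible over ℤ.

Need a pair with product 24·(−15) = −360 and sum −2: that's 18 and −20.
Split the middle term: 24n²+18n − 20n−15 = 6n(4n+3) − 5(4n+3).

(4n+3)(6n−5)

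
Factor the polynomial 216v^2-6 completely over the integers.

Factor out 6, leaving 36v^2-1, which is a difference of two squares.

6(6v+1)(6v-1)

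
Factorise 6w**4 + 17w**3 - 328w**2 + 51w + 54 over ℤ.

(2w - 1)(3w + 1)(w + 9)(w - 6)

By the rational root theorem, w = -1/3 is a root, so (3w + 1) is a factor; dividing leaves 2w**3 + 5w**2 - 111w + 54.
Continuing, w = 6 is a root, so (w - 6) is a factor; dividing leaves 2w**2 + 17w - 9.
The remaining quadratic factors as (w + 9)(2w - 1).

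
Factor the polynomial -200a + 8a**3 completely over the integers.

8a(a + 5)(a - 5)

Every term has a factor of 8a. Then a**2 - 25 = (a)² − (5)².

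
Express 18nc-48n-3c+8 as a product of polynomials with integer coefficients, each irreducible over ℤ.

Group as (18nc-48n) + (-3c+8) = 6n(3c-8) - (3c-8).
Both groups share the factor (3c-8).

(3c-8)(6n-1)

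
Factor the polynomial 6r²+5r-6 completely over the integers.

(2r+3)(3r-2)

Need a pair with product 6·(-6) = -36 and sum 5: that's -4 and 9.
Split the middle term: 6r²-4r + 9r-6 = 2r(3r-2) + 3(3r-2).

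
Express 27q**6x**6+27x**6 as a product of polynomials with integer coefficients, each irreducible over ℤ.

27x**6(q**2+1)(q**4-q**2+1)

Pull out the common factor 27x**6, leaving q**6+1.
Recognize a sum of cubes with the parts 1 and q**2.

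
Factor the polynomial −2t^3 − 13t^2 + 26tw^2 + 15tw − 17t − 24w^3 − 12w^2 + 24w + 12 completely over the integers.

Group: t(−2t^2 − 6tw − 7t + 8w^2 + 12w + 4) + (−3w + 3)(−2t^2 − 6tw − 7t + 8w^2 + 12w + 4); both groups contain (−2t^2 − 6tw − 7t + 8w^2 + 12w + 4), so (t − 3w + 3) is a factor with cofactor −2t^2 − 6tw − 7t + 8w^2 + 12w + 4.
The cofactor groups again: −2t^2 − 6tw − 7t + 8w^2 + 12w + 4 = −t(2t − 2w − 1) + (−4w − 4)(2t − 2w − 1); both groups contain (2t − 2w − 1), giving −(t + 4w + 4)(2t − 2w − 1).

−(2t − 2w − 1)(t + 4w + 4)(t − 3w + 3)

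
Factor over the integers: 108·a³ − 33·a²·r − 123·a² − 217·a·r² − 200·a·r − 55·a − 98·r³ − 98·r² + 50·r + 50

Group: 3·a·(36·a² − 35·a·r − 65·a − 49·r² + 25) + (2·r + 2)·(36·a² − 35·a·r − 65·a − 49·r² + 25); both groups contain (36·a² − 35·a·r − 65·a − 49·r² + 25), so (3·a + 2·r + 2) is a factor with cofactor 36·a² − 35·a·r − 65·a − 49·r² + 25.
The cofactor groups again: 36·a² − 35·a·r − 65·a − 49·r² + 25 = 4·a·(9·a + 7·r − 5) + (−7·r − 5)·(9·a + 7·r − 5); both groups contain (9·a + 7·r − 5), giving (4·a − 7·r − 5)·(9·a + 7·r − 5).

(3·a + 2·r + 2)·(4·a − 7·r − 5)·(9·a + 7·r − 5)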